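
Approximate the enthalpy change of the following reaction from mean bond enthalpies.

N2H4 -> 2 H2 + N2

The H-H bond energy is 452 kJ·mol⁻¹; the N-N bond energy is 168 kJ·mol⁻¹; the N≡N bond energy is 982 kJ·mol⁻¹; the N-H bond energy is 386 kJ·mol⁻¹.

ΔH ≈ −174 kJ

Bonds broken (reactants):
  N-H: 4 × 386 = 1544
  N-N: 1 × 168 = 168
  Σ(broken) = 1712 kJ
Bonds formed (products):
  H-H: 2 × 452 = 904
  N≡N: 1 × 982 = 982
  Σ(formed) = 1886 kJ
ΔH = Σ(broken) − Σ(formed) = 1712 − 1886 = −174 kJ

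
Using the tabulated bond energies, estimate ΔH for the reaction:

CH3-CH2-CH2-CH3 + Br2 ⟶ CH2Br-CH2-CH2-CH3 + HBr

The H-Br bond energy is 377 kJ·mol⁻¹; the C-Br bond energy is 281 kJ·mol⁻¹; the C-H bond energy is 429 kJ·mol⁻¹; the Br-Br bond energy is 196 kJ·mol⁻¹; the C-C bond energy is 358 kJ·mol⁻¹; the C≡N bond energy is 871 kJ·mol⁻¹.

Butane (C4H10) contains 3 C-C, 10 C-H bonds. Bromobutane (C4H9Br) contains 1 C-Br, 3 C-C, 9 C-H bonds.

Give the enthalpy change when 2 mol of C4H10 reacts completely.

Bonds broken (reactants):
  Br-Br: 1 × 196 = 196
  C-C: 3 × 358 = 1074
  C-H: 10 × 429 = 4290
  Σ(broken) = 5560 kJ
Bonds formed (products):
  C-Br: 1 × 281 = 281
  C-C: 3 × 358 = 1074
  C-H: 9 × 429 = 3861
  H-Br: 1 × 377 = 377
  Σ(formed) = 5593 kJ
ΔH = Σ(broken) − Σ(formed) = 5560 − 5593 = −33 kJ
For 2× the reaction as written: 2 × (−33) = −66 kJ

ΔH = −66 kJ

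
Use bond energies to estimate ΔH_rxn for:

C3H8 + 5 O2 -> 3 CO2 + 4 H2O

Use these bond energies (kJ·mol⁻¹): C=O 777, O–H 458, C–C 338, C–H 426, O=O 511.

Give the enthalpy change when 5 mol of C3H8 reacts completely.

ΔH = −8435 kJ

Bonds broken (reactants):
  C–C: 2 × 338 = 676
  C–H: 8 × 426 = 3408
  O=O: 5 × 511 = 2555
  Σ(broken) = 6639 kJ
Bonds formed (products):
  C=O: 6 × 777 = 4662
  O–H: 8 × 458 = 3664
  Σ(formed) = 8326 kJ
ΔH = Σ(broken) − Σ(formed) = 6639 − 8326 = −1687 kJ
For 5× the reaction as written: 5 × (−1687) = −8435 kJ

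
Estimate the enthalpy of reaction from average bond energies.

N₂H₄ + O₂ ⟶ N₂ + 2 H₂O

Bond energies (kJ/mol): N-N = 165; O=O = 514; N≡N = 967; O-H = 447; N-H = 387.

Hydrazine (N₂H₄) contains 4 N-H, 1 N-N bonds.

ΔH ≈ −528 kJ

Bonds broken (reactants):
  N-H: 4 × 387 = 1548
  N-N: 1 × 165 = 165
  O=O: 1 × 514 = 514
  Σ(broken) = 2227 kJ
Bonds formed (products):
  N≡N: 1 × 967 = 967
  O-H: 4 × 447 = 1788
  Σ(formed) = 2755 kJ
ΔH = Σ(broken) − Σ(formed) = 2227 − 2755 = −528 kJ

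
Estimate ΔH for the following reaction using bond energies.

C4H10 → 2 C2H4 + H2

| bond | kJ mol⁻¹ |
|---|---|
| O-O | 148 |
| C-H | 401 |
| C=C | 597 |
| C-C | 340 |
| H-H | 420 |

ΔH ≈ +208 kJ

Bonds broken (reactants):
  C-C: 3 × 340 = 1020
  C-H: 10 × 401 = 4010
  Σ(broken) = 5030 kJ
Bonds formed (products):
  C-H: 8 × 401 = 3208
  C=C: 2 × 597 = 1194
  H-H: 1 × 420 = 420
  Σ(formed) = 4822 kJ
ΔH = Σ(broken) − Σ(formed) = 5030 − 4822 = +208 kJ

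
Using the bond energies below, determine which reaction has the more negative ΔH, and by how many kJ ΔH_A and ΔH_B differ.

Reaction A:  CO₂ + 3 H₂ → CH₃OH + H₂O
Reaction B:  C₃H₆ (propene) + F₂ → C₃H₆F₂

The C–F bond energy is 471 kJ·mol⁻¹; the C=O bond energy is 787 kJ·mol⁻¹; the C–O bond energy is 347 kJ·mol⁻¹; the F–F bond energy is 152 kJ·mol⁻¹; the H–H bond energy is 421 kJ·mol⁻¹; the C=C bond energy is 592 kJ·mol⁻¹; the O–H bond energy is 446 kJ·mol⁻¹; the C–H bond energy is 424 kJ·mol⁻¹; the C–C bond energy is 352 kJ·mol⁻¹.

Reaction A:
  Bonds broken (reactants):
    C=O: 2 × 787 = 1574
    H–H: 3 × 421 = 1263
    Σ(broken) = 2837 kJ
  Bonds formed (products):
    C–H: 3 × 424 = 1272
    C–O: 1 × 347 = 347
    O–H: 3 × 446 = 1338
    Σ(formed) = 2957 kJ
  ΔH_A = 2837 − 2957 = −120 kJ
Reaction B:
  Bonds broken (reactants):
    C–C: 1 × 352 = 352
    C–H: 6 × 424 = 2544
    C=C: 1 × 592 = 592
    F–F: 1 × 152 = 152
    Σ(broken) = 3640 kJ
  Bonds formed (products):
    C–C: 2 × 352 = 704
    C–F: 2 × 471 = 942
    C–H: 6 × 424 = 2544
    Σ(formed) = 4190 kJ
  ΔH_B = 3640 − 4190 = −550 kJ
ΔH_A − ΔH_B = +430 kJ, so reaction B has the more negative ΔH; |ΔH_A − ΔH_B| = 430 kJ.

Reaction B, by 430 kJ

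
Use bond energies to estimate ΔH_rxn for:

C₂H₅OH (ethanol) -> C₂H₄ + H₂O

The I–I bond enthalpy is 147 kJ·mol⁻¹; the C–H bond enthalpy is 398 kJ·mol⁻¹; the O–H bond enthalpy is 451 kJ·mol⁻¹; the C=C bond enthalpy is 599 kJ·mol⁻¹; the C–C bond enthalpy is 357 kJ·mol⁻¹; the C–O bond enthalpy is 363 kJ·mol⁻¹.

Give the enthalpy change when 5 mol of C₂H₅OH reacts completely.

Bonds broken (reactants):
  C–C: 1 × 357 = 357
  C–H: 5 × 398 = 1990
  C–O: 1 × 363 = 363
  O–H: 1 × 451 = 451
  Σ(broken) = 3161 kJ
Bonds formed (products):
  C–H: 4 × 398 = 1592
  C=C: 1 × 599 = 599
  O–H: 2 × 451 = 902
  Σ(formed) = 3093 kJ
ΔH = Σ(broken) − Σ(formed) = 3161 − 3093 = +68 kJ
For 5× the reaction as written: 5 × (+68) = +340 kJ

ΔH = +340 kJ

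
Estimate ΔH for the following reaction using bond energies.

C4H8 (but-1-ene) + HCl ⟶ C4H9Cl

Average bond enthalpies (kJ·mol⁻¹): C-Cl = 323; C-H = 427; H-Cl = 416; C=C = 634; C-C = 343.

Bonds broken (reactants):
  C-C: 2 × 343 = 686
  C-H: 8 × 427 = 3416
  C=C: 1 × 634 = 634
  H-Cl: 1 × 416 = 416
  Σ(broken) = 5152 kJ
Bonds formed (products):
  C-C: 3 × 343 = 1029
  C-Cl: 1 × 323 = 323
  C-H: 9 × 427 = 3843
  Σ(formed) = 5195 kJ
ΔH = Σ(broken) − Σ(formed) = 5152 − 5195 = −43 kJ

ΔH ≈ −43 kJ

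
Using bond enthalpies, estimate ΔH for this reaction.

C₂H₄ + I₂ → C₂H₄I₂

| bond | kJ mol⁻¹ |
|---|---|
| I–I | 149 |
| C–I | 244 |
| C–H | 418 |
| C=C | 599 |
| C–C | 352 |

ΔH ≈ −92 kJ

Bonds broken (reactants):
  C–H: 4 × 418 = 1672
  C=C: 1 × 599 = 599
  I–I: 1 × 149 = 149
  Σ(broken) = 2420 kJ
Bonds formed (products):
  C–C: 1 × 352 = 352
  C–H: 4 × 418 = 1672
  C–I: 2 × 244 = 488
  Σ(formed) = 2512 kJ
ΔH = Σ(broken) − Σ(formed) = 2420 − 2512 = −92 kJ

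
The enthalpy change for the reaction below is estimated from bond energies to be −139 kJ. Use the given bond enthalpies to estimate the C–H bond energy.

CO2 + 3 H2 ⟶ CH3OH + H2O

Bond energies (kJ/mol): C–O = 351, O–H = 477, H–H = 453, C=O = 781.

D(C–H) ≈ 426 kJ/mol

Let D be the C–H bond energy.
Σ(broken) = 2×781 + 3×453 = 2921
Σ(formed) = 3×D + 1×351 + 3×477 = 1782 + 3D
ΔH = Σ(broken) − Σ(formed) = (2921) − (1782 + 3D) = +1139 − 3D
Setting this equal to −139 kJ gives 3D = 1278, so D = 426 kJ/mol.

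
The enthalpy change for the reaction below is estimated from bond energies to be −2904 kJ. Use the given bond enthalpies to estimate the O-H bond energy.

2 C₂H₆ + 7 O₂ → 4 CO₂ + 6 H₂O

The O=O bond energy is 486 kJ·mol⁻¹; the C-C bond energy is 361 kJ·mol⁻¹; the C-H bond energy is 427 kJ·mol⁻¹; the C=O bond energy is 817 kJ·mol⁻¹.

D(O-H) ≈ 468 kJ/mol

Let D be the O-H bond energy.
Σ(broken) = 2×361 + 12×427 + 7×486 = 9248
Σ(formed) = 8×817 + 12×D = 6536 + 12D
ΔH = Σ(broken) − Σ(formed) = (9248) − (6536 + 12D) = +2712 − 12D
Setting this equal to −2904 kJ gives 12D = 5616, so D = 468 kJ/mol.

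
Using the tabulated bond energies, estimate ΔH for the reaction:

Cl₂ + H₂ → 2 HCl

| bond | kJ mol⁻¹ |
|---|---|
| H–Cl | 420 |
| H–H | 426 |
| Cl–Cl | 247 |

ΔH ≈ −167 kJ

Bonds broken (reactants):
  Cl–Cl: 1 × 247 = 247
  H–H: 1 × 426 = 426
  Σ(broken) = 673 kJ
Bonds formed (products):
  H–Cl: 2 × 420 = 840
  Σ(formed) = 840 kJ
ΔH = Σ(broken) − Σ(formed) = 673 − 840 = −167 kJ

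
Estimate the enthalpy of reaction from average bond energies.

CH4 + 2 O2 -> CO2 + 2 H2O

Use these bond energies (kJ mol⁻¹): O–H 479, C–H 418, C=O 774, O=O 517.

ΔH ≈ −758 kJ

Bonds broken (reactants):
  C–H: 4 × 418 = 1672
  O=O: 2 × 517 = 1034
  Σ(broken) = 2706 kJ
Bonds formed (products):
  C=O: 2 × 774 = 1548
  O–H: 4 × 479 = 1916
  Σ(formed) = 3464 kJ
ΔH = Σ(broken) − Σ(formed) = 2706 − 3464 = −758 kJ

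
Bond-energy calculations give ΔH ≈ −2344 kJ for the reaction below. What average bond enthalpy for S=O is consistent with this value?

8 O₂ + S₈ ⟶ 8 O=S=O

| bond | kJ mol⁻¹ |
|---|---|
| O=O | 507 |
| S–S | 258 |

Let D be the S=O bond energy.
Σ(broken) = 8×507 + 8×258 = 6120
Σ(formed) = 16×D = 16D
ΔH = Σ(broken) − Σ(formed) = (6120) − (16D) = +6120 − 16D
Setting this equal to −2344 kJ gives 16D = 8464, so D = 529 kJ/mol.

D(S=O) ≈ 529 kJ/mol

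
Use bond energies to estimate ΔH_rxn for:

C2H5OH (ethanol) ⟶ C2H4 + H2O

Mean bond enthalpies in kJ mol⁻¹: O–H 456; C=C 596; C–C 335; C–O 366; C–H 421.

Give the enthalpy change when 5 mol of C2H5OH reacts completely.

Bonds broken (reactants):
  C–C: 1 × 335 = 335
  C–H: 5 × 421 = 2105
  C–O: 1 × 366 = 366
  O–H: 1 × 456 = 456
  Σ(broken) = 3262 kJ
Bonds formed (products):
  C–H: 4 × 421 = 1684
  C=C: 1 × 596 = 596
  O–H: 2 × 456 = 912
  Σ(formed) = 3192 kJ
ΔH = Σ(broken) − Σ(formed) = 3262 − 3192 = +70 kJ
For 5× the reaction as written: 5 × (+70) = +350 kJ

ΔH = +350 kJ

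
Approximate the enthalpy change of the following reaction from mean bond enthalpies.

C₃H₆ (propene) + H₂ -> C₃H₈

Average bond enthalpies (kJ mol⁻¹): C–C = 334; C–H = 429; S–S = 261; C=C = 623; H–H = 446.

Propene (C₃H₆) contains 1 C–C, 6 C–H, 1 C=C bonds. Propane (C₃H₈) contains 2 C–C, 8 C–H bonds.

Bonds broken (reactants):
  C–C: 1 × 334 = 334
  C–H: 6 × 429 = 2574
  C=C: 1 × 623 = 623
  H–H: 1 × 446 = 446
  Σ(broken) = 3977 kJ
Bonds formed (products):
  C–C: 2 × 334 = 668
  C–H: 8 × 429 = 3432
  Σ(formed) = 4100 kJ
ΔH = Σ(broken) − Σ(formed) = 3977 − 4100 = −123 kJ

ΔH ≈ −123 kJ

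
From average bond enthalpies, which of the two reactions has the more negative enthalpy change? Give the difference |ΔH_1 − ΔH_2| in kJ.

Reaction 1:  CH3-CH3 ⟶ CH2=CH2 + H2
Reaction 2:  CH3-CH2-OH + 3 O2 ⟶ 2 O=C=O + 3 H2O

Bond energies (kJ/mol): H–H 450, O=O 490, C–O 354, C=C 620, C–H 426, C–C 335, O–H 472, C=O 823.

Reaction 2, by 1480 kJ

Reaction 1:
  Bonds broken (reactants):
    C–C: 1 × 335 = 335
    C–H: 6 × 426 = 2556
    Σ(broken) = 2891 kJ
  Bonds formed (products):
    C–H: 4 × 426 = 1704
    C=C: 1 × 620 = 620
    H–H: 1 × 450 = 450
    Σ(formed) = 2774 kJ
  ΔH_1 = 2891 − 2774 = +117 kJ
Reaction 2:
  Bonds broken (reactants):
    C–C: 1 × 335 = 335
    C–H: 5 × 426 = 2130
    C–O: 1 × 354 = 354
    O–H: 1 × 472 = 472
    O=O: 3 × 490 = 1470
    Σ(broken) = 4761 kJ
  Bonds formed (products):
    C=O: 4 × 823 = 3292
    O–H: 6 × 472 = 2832
    Σ(formed) = 6124 kJ
  ΔH_2 = 4761 − 6124 = −1363 kJ
ΔH_1 − ΔH_2 = +1480 kJ, so reaction 2 has the more negative ΔH; |ΔH_1 − ΔH_2| = 1480 kJ.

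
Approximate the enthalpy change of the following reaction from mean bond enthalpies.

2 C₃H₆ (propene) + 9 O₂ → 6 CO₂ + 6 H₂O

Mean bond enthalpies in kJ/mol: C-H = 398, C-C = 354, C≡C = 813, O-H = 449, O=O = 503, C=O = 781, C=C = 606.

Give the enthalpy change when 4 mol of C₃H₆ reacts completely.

ΔH = −7074 kJ

Bonds broken (reactants):
  C-C: 2 × 354 = 708
  C-H: 12 × 398 = 4776
  C=C: 2 × 606 = 1212
  O=O: 9 × 503 = 4527
  Σ(broken) = 11223 kJ
Bonds formed (products):
  C=O: 12 × 781 = 9372
  O-H: 12 × 449 = 5388
  Σ(formed) = 14760 kJ
ΔH = Σ(broken) − Σ(formed) = 11223 − 14760 = −3537 kJ
For 2× the reaction as written: 2 × (−3537) = −7074 kJ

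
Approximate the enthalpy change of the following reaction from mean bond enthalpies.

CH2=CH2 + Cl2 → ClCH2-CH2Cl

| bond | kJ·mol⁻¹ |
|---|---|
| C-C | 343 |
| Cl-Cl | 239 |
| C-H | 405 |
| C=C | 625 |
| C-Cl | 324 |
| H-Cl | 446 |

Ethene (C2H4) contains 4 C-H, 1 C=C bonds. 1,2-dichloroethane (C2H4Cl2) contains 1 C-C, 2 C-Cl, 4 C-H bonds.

ΔH ≈ −127 kJ

Bonds broken (reactants):
  C-H: 4 × 405 = 1620
  C=C: 1 × 625 = 625
  Cl-Cl: 1 × 239 = 239
  Σ(broken) = 2484 kJ
Bonds formed (products):
  C-C: 1 × 343 = 343
  C-Cl: 2 × 324 = 648
  C-H: 4 × 405 = 1620
  Σ(formed) = 2611 kJ
ΔH = Σ(broken) − Σ(formed) = 2484 − 2611 = −127 kJ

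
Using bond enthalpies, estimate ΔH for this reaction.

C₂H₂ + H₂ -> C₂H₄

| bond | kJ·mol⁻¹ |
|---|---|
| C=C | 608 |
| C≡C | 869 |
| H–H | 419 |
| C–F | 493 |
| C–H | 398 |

Bonds broken (reactants):
  C≡C: 1 × 869 = 869
  C–H: 2 × 398 = 796
  H–H: 1 × 419 = 419
  Σ(broken) = 2084 kJ
Bonds formed (products):
  C–H: 4 × 398 = 1592
  C=C: 1 × 608 = 608
  Σ(formed) = 2200 kJ
ΔH = Σ(broken) − Σ(formed) = 2084 − 2200 = −116 kJ

ΔH ≈ −116 kJ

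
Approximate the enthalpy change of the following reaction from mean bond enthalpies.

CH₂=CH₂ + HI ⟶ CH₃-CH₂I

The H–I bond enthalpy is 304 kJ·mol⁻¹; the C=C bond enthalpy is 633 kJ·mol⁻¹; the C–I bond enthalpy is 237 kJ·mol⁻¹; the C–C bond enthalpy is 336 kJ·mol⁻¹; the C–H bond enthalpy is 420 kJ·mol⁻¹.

ΔH ≈ −56 kJ

Bonds broken (reactants):
  C–H: 4 × 420 = 1680
  C=C: 1 × 633 = 633
  H–I: 1 × 304 = 304
  Σ(broken) = 2617 kJ
Bonds formed (products):
  C–C: 1 × 336 = 336
  C–H: 5 × 420 = 2100
  C–I: 1 × 237 = 237
  Σ(formed) = 2673 kJ
ΔH = Σ(broken) − Σ(formed) = 2617 − 2673 = −56 kJ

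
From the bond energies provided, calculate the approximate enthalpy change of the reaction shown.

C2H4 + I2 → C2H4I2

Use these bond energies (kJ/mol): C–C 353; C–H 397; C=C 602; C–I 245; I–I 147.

Bonds broken (reactants):
  C–H: 4 × 397 = 1588
  C=C: 1 × 602 = 602
  I–I: 1 × 147 = 147
  Σ(broken) = 2337 kJ
Bonds formed (products):
  C–C: 1 × 353 = 353
  C–H: 4 × 397 = 1588
  C–I: 2 × 245 = 490
  Σ(formed) = 2431 kJ
ΔH = Σ(broken) − Σ(formed) = 2337 − 2431 = −94 kJ

ΔH ≈ −94 kJ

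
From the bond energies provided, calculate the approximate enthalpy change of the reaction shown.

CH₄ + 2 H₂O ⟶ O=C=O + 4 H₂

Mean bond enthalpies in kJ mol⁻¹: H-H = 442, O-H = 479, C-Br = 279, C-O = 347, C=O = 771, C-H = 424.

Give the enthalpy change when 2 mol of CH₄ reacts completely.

ΔH = +604 kJ

Bonds broken (reactants):
  C-H: 4 × 424 = 1696
  O-H: 4 × 479 = 1916
  Σ(broken) = 3612 kJ
Bonds formed (products):
  C=O: 2 × 771 = 1542
  H-H: 4 × 442 = 1768
  Σ(formed) = 3310 kJ
ΔH = Σ(broken) − Σ(formed) = 3612 − 3310 = +302 kJ
For 2× the reaction as written: 2 × (+302) = +604 kJ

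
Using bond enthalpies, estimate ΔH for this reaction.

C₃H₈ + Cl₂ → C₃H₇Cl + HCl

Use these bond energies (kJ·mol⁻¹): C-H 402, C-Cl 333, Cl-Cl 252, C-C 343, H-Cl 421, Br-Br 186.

ΔH ≈ −100 kJ

Bonds broken (reactants):
  C-C: 2 × 343 = 686
  C-H: 8 × 402 = 3216
  Cl-Cl: 1 × 252 = 252
  Σ(broken) = 4154 kJ
Bonds formed (products):
  C-C: 2 × 343 = 686
  C-Cl: 1 × 333 = 333
  C-H: 7 × 402 = 2814
  H-Cl: 1 × 421 = 421
  Σ(formed) = 4254 kJ
ΔH = Σ(broken) − Σ(formed) = 4154 − 4254 = −100 kJ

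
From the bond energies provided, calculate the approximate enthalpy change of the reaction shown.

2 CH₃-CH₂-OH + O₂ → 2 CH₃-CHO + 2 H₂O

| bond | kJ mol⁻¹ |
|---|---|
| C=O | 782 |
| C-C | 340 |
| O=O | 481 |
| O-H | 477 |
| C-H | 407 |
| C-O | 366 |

Bonds broken (reactants):
  C-C: 2 × 340 = 680
  C-H: 10 × 407 = 4070
  C-O: 2 × 366 = 732
  O-H: 2 × 477 = 954
  O=O: 1 × 481 = 481
  Σ(broken) = 6917 kJ
Bonds formed (products):
  C-C: 2 × 340 = 680
  C-H: 8 × 407 = 3256
  C=O: 2 × 782 = 1564
  O-H: 4 × 477 = 1908
  Σ(formed) = 7408 kJ
ΔH = Σ(broken) − Σ(formed) = 6917 − 7408 = −491 kJ

ΔH ≈ −491 kJ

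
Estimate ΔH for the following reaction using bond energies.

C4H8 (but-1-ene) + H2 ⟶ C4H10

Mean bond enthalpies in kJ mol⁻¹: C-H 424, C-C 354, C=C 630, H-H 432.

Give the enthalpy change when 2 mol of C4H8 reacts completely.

Bonds broken (reactants):
  C-C: 2 × 354 = 708
  C-H: 8 × 424 = 3392
  C=C: 1 × 630 = 630
  H-H: 1 × 432 = 432
  Σ(broken) = 5162 kJ
Bonds formed (products):
  C-C: 3 × 354 = 1062
  C-H: 10 × 424 = 4240
  Σ(formed) = 5302 kJ
ΔH = Σ(broken) − Σ(formed) = 5162 − 5302 = −140 kJ
For 2× the reaction as written: 2 × (−140) = −280 kJ

ΔH = −280 kJ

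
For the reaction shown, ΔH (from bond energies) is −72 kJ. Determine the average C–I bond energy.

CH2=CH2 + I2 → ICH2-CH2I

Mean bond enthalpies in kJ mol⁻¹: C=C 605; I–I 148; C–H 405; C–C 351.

D(C–I) ≈ 237 kJ/mol

Let D be the C–I bond energy.
Σ(broken) = 4×405 + 1×605 + 1×148 = 2373
Σ(formed) = 1×351 + 4×405 + 2×D = 1971 + 2D
ΔH = Σ(broken) − Σ(formed) = (2373) − (1971 + 2D) = +402 − 2D
Setting this equal to −72 kJ gives 2D = 474, so D = 237 kJ/mol.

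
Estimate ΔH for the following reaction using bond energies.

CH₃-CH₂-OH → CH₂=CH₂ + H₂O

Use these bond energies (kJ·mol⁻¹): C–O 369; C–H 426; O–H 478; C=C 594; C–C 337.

Bonds broken (reactants):
  C–C: 1 × 337 = 337
  C–H: 5 × 426 = 2130
  C–O: 1 × 369 = 369
  O–H: 1 × 478 = 478
  Σ(broken) = 3314 kJ
Bonds formed (products):
  C–H: 4 × 426 = 1704
  C=C: 1 × 594 = 594
  O–H: 2 × 478 = 956
  Σ(formed) = 3254 kJ
ΔH = Σ(broken) − Σ(formed) = 3314 − 3254 = +60 kJ

ΔH ≈ +60 kJ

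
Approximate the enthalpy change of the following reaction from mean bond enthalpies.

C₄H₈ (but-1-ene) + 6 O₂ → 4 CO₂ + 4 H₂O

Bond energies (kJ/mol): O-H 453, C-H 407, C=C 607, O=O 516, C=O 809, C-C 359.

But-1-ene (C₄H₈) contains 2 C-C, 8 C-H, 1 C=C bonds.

Bonds broken (reactants):
  C-C: 2 × 359 = 718
  C-H: 8 × 407 = 3256
  C=C: 1 × 607 = 607
  O=O: 6 × 516 = 3096
  Σ(broken) = 7677 kJ
Bonds formed (products):
  C=O: 8 × 809 = 6472
  O-H: 8 × 453 = 3624
  Σ(formed) = 10096 kJ
ΔH = Σ(broken) − Σ(formed) = 7677 − 10096 = −2419 kJ

ΔH ≈ −2419 kJ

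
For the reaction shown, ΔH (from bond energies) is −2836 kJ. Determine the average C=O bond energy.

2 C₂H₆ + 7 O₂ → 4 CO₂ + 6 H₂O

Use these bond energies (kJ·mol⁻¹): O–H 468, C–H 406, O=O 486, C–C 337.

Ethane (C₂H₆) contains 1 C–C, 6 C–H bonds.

Let D be the C=O bond energy.
Σ(broken) = 2×337 + 12×406 + 7×486 = 8948
Σ(formed) = 8×D + 12×468 = 5616 + 8D
ΔH = Σ(broken) − Σ(formed) = (8948) − (5616 + 8D) = +3332 − 8D
Setting this equal to −2836 kJ gives 8D = 6168, so D = 771 kJ/mol.

D(C=O) ≈ 771 kJ/mol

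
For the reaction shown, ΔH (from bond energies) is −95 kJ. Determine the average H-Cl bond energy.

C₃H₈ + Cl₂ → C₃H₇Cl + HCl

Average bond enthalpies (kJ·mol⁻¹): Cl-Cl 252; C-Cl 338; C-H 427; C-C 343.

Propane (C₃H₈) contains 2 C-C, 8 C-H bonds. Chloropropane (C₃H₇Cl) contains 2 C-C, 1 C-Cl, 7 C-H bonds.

D(H-Cl) ≈ 436 kJ/mol

Let D be the H-Cl bond energy.
Σ(broken) = 2×343 + 8×427 + 1×252 = 4354
Σ(formed) = 2×343 + 1×338 + 7×427 + 1×D = 4013 + D
ΔH = Σ(broken) − Σ(formed) = (4354) − (4013 + D) = +341 − D
Setting this equal to −95 kJ gives D = 436 kJ/mol.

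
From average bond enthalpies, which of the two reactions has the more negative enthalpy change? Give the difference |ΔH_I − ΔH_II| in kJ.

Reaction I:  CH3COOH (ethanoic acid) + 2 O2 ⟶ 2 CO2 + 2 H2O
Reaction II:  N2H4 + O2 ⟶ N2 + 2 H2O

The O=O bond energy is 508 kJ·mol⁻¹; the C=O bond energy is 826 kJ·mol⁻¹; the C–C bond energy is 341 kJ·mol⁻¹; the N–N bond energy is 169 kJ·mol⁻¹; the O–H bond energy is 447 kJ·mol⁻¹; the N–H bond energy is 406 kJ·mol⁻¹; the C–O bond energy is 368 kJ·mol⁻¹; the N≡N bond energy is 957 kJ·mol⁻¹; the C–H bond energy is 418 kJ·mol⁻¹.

Reaction I, by 396 kJ

Reaction I:
  Bonds broken (reactants):
    C–C: 1 × 341 = 341
    C–H: 3 × 418 = 1254
    C–O: 1 × 368 = 368
    C=O: 1 × 826 = 826
    O–H: 1 × 447 = 447
    O=O: 2 × 508 = 1016
    Σ(broken) = 4252 kJ
  Bonds formed (products):
    C=O: 4 × 826 = 3304
    O–H: 4 × 447 = 1788
    Σ(formed) = 5092 kJ
  ΔH_I = 4252 − 5092 = −840 kJ
Reaction II:
  Bonds broken (reactants):
    N–H: 4 × 406 = 1624
    N–N: 1 × 169 = 169
    O=O: 1 × 508 = 508
    Σ(broken) = 2301 kJ
  Bonds formed (products):
    N≡N: 1 × 957 = 957
    O–H: 4 × 447 = 1788
    Σ(formed) = 2745 kJ
  ΔH_II = 2301 − 2745 = −444 kJ
ΔH_I − ΔH_II = −396 kJ, so reaction I has the more negative ΔH; |ΔH_I − ΔH_II| = 396 kJ.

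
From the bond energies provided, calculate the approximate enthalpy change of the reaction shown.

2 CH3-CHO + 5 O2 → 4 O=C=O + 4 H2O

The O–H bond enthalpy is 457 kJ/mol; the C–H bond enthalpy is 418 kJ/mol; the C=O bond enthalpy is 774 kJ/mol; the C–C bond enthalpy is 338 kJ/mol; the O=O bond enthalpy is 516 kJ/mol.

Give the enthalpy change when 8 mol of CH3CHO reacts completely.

Bonds broken (reactants):
  C–C: 2 × 338 = 676
  C–H: 8 × 418 = 3344
  C=O: 2 × 774 = 1548
  O=O: 5 × 516 = 2580
  Σ(broken) = 8148 kJ
Bonds formed (products):
  C=O: 8 × 774 = 6192
  O–H: 8 × 457 = 3656
  Σ(formed) = 9848 kJ
ΔH = Σ(broken) − Σ(formed) = 8148 − 9848 = −1700 kJ
For 4× the reaction as written: 4 × (−1700) = −6800 kJ

ΔH = −6800 kJ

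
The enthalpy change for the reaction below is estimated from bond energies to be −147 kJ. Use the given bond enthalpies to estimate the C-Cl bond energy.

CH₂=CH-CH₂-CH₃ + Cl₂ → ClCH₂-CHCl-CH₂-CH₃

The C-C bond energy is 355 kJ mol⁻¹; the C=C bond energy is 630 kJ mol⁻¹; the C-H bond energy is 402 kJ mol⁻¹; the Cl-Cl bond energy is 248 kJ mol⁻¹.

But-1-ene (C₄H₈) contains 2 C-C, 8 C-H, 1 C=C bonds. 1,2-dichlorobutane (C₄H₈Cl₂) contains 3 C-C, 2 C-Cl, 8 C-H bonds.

D(C-Cl) ≈ 335 kJ/mol

Let D be the C-Cl bond energy.
Σ(broken) = 2×355 + 8×402 + 1×630 + 1×248 = 4804
Σ(formed) = 3×355 + 2×D + 8×402 = 4281 + 2D
ΔH = Σ(broken) − Σ(formed) = (4804) − (4281 + 2D) = +523 − 2D
Setting this equal to −147 kJ gives 2D = 670, so D = 335 kJ/mol.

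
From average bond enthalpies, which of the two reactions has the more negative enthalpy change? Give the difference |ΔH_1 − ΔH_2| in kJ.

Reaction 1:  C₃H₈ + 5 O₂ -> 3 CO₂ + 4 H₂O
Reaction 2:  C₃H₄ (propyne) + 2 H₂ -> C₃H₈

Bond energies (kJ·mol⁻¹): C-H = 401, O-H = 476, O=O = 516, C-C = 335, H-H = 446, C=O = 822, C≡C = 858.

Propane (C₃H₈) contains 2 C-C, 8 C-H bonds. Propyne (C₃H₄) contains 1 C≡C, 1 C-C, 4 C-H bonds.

Reaction 1:
  Bonds broken (reactants):
    C-C: 2 × 335 = 670
    C-H: 8 × 401 = 3208
    O=O: 5 × 516 = 2580
    Σ(broken) = 6458 kJ
  Bonds formed (products):
    C=O: 6 × 822 = 4932
    O-H: 8 × 476 = 3808
    Σ(formed) = 8740 kJ
  ΔH_1 = 6458 − 8740 = −2282 kJ
Reaction 2:
  Bonds broken (reactants):
    C≡C: 1 × 858 = 858
    C-C: 1 × 335 = 335
    C-H: 4 × 401 = 1604
    H-H: 2 × 446 = 892
    Σ(broken) = 3689 kJ
  Bonds formed (products):
    C-C: 2 × 335 = 670
    C-H: 8 × 401 = 3208
    Σ(formed) = 3878 kJ
  ΔH_2 = 3689 − 3878 = −189 kJ
ΔH_1 − ΔH_2 = −2093 kJ, so reaction 1 has the more negative ΔH; |ΔH_1 − ΔH_2| = 2093 kJ.

Reaction 1, by 2093 kJ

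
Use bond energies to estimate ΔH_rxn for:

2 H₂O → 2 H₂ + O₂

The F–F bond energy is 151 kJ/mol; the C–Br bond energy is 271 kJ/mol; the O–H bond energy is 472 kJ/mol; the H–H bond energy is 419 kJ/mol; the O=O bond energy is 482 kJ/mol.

ΔH ≈ +568 kJ

Bonds broken (reactants):
  O–H: 4 × 472 = 1888
  Σ(broken) = 1888 kJ
Bonds formed (products):
  H–H: 2 × 419 = 838
  O=O: 1 × 482 = 482
  Σ(formed) = 1320 kJ
ΔH = Σ(broken) − Σ(formed) = 1888 − 1320 = +568 kJ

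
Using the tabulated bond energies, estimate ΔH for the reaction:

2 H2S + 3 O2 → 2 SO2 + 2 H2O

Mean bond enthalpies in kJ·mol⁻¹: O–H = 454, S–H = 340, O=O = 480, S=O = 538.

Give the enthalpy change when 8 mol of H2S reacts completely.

Bonds broken (reactants):
  O=O: 3 × 480 = 1440
  S–H: 4 × 340 = 1360
  Σ(broken) = 2800 kJ
Bonds formed (products):
  O–H: 4 × 454 = 1816
  S=O: 4 × 538 = 2152
  Σ(formed) = 3968 kJ
ΔH = Σ(broken) − Σ(formed) = 2800 − 3968 = −1168 kJ
For 4× the reaction as written: 4 × (−1168) = −4672 kJ

ΔH = −4672 kJ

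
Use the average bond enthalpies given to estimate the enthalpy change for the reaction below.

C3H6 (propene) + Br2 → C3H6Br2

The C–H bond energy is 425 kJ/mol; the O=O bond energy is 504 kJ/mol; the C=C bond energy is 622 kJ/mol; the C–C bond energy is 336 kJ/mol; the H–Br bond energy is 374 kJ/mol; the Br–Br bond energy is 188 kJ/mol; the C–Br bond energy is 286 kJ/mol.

Bonds broken (reactants):
  Br–Br: 1 × 188 = 188
  C–C: 1 × 336 = 336
  C–H: 6 × 425 = 2550
  C=C: 1 × 622 = 622
  Σ(broken) = 3696 kJ
Bonds formed (products):
  C–Br: 2 × 286 = 572
  C–C: 2 × 336 = 672
  C–H: 6 × 425 = 2550
  Σ(formed) = 3794 kJ
ΔH = Σ(broken) − Σ(formed) = 3696 − 3794 = −98 kJ

ΔH ≈ −98 kJ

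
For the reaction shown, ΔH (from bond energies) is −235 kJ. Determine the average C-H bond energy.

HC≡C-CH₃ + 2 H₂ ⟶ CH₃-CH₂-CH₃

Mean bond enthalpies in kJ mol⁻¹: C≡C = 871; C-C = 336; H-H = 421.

Let D be the C-H bond energy.
Σ(broken) = 1×871 + 1×336 + 4×D + 2×421 = 2049 + 4D
Σ(formed) = 2×336 + 8×D = 672 + 8D
ΔH = Σ(broken) − Σ(formed) = (2049 + 4D) − (672 + 8D) = +1377 − 4D
Setting this equal to −235 kJ gives 4D = 1612, so D = 403 kJ/mol.

D(C-H) ≈ 403 kJ/mol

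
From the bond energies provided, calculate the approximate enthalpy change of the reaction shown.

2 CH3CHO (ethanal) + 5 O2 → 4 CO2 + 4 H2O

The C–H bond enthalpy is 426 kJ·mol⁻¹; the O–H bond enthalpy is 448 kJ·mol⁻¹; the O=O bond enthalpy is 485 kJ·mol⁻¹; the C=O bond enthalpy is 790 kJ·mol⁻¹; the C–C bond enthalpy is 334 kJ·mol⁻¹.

Bonds broken (reactants):
  C–C: 2 × 334 = 668
  C–H: 8 × 426 = 3408
  C=O: 2 × 790 = 1580
  O=O: 5 × 485 = 2425
  Σ(broken) = 8081 kJ
Bonds formed (products):
  C=O: 8 × 790 = 6320
  O–H: 8 × 448 = 3584
  Σ(formed) = 9904 kJ
ΔH = Σ(broken) − Σ(formed) = 8081 − 9904 = −1823 kJ

ΔH ≈ −1823 kJ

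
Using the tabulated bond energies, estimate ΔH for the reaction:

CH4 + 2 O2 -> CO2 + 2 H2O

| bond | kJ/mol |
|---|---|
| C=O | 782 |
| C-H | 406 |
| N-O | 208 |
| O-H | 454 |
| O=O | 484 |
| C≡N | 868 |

Bonds broken (reactants):
  C-H: 4 × 406 = 1624
  O=O: 2 × 484 = 968
  Σ(broken) = 2592 kJ
Bonds formed (products):
  C=O: 2 × 782 = 1564
  O-H: 4 × 454 = 1816
  Σ(formed) = 3380 kJ
ΔH = Σ(broken) − Σ(formed) = 2592 − 3380 = −788 kJ

ΔH ≈ −788 kJ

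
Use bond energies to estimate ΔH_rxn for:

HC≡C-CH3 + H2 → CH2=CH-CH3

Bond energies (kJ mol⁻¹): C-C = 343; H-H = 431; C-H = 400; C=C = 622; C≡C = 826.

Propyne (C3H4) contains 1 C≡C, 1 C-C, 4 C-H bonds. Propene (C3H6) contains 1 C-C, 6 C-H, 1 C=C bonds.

Bonds broken (reactants):
  C≡C: 1 × 826 = 826
  C-C: 1 × 343 = 343
  C-H: 4 × 400 = 1600
  H-H: 1 × 431 = 431
  Σ(broken) = 3200 kJ
Bonds formed (products):
  C-C: 1 × 343 = 343
  C-H: 6 × 400 = 2400
  C=C: 1 × 622 = 622
  Σ(formed) = 3365 kJ
ΔH = Σ(broken) − Σ(formed) = 3200 − 3365 = −165 kJ

ΔH ≈ −165 kJ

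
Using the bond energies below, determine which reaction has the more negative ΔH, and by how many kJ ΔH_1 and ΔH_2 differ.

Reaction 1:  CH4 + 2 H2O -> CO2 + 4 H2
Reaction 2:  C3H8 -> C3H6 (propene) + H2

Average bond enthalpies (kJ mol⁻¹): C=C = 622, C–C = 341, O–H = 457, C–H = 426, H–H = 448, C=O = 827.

Reaction 1, by 37 kJ

Reaction 1:
  Bonds broken (reactants):
    C–H: 4 × 426 = 1704
    O–H: 4 × 457 = 1828
    Σ(broken) = 3532 kJ
  Bonds formed (products):
    C=O: 2 × 827 = 1654
    H–H: 4 × 448 = 1792
    Σ(formed) = 3446 kJ
  ΔH_1 = 3532 − 3446 = +86 kJ
Reaction 2:
  Bonds broken (reactants):
    C–C: 2 × 341 = 682
    C–H: 8 × 426 = 3408
    Σ(broken) = 4090 kJ
  Bonds formed (products):
    C–C: 1 × 341 = 341
    C–H: 6 × 426 = 2556
    C=C: 1 × 622 = 622
    H–H: 1 × 448 = 448
    Σ(formed) = 3967 kJ
  ΔH_2 = 4090 − 3967 = +123 kJ
ΔH_1 − ΔH_2 = −37 kJ, so reaction 1 has the more negative ΔH; |ΔH_1 − ΔH_2| = 37 kJ.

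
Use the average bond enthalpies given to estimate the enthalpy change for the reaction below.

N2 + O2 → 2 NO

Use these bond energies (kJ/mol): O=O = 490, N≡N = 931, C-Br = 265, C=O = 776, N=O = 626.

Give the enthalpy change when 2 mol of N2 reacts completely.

ΔH = +338 kJ

Bonds broken (reactants):
  N≡N: 1 × 931 = 931
  O=O: 1 × 490 = 490
  Σ(broken) = 1421 kJ
Bonds formed (products):
  N=O: 2 × 626 = 1252
  Σ(formed) = 1252 kJ
ΔH = Σ(broken) − Σ(formed) = 1421 − 1252 = +169 kJ
For 2× the reaction as written: 2 × (+169) = +338 kJ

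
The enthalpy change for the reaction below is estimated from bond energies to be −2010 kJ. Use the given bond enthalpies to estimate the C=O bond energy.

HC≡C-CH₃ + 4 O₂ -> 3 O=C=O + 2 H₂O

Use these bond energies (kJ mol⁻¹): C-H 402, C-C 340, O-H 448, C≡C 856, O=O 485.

D(C=O) ≈ 827 kJ/mol

Let D be the C=O bond energy.
Σ(broken) = 1×856 + 1×340 + 4×402 + 4×485 = 4744
Σ(formed) = 6×D + 4×448 = 1792 + 6D
ΔH = Σ(broken) − Σ(formed) = (4744) − (1792 + 6D) = +2952 − 6D
Setting this equal to −2010 kJ gives 6D = 4962, so D = 827 kJ/mol.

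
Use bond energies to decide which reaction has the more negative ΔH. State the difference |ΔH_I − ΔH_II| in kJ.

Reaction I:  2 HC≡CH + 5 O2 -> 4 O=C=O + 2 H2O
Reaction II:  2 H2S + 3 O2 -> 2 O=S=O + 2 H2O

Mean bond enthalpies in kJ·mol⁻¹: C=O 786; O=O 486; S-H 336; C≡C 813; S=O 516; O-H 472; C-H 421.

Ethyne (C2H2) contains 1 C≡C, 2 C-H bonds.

Reaction I, by 1286 kJ

Reaction I:
  Bonds broken (reactants):
    C≡C: 2 × 813 = 1626
    C-H: 4 × 421 = 1684
    O=O: 5 × 486 = 2430
    Σ(broken) = 5740 kJ
  Bonds formed (products):
    C=O: 8 × 786 = 6288
    O-H: 4 × 472 = 1888
    Σ(formed) = 8176 kJ
  ΔH_I = 5740 − 8176 = −2436 kJ
Reaction II:
  Bonds broken (reactants):
    O=O: 3 × 486 = 1458
    S-H: 4 × 336 = 1344
    Σ(broken) = 2802 kJ
  Bonds formed (products):
    O-H: 4 × 472 = 1888
    S=O: 4 × 516 = 2064
    Σ(formed) = 3952 kJ
  ΔH_II = 2802 − 3952 = −1150 kJ
ΔH_I − ΔH_II = −1286 kJ, so reaction I has the more negative ΔH; |ΔH_I − ΔH_II| = 1286 kJ.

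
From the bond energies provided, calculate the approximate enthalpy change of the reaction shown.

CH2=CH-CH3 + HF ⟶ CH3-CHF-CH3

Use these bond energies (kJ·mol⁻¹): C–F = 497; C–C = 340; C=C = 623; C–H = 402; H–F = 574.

ΔH ≈ −42 kJ

Bonds broken (reactants):
  C–C: 1 × 340 = 340
  C–H: 6 × 402 = 2412
  C=C: 1 × 623 = 623
  H–F: 1 × 574 = 574
  Σ(broken) = 3949 kJ
Bonds formed (products):
  C–C: 2 × 340 = 680
  C–F: 1 × 497 = 497
  C–H: 7 × 402 = 2814
  Σ(formed) = 3991 kJ
ΔH = Σ(broken) − Σ(formed) = 3949 − 3991 = −42 kJ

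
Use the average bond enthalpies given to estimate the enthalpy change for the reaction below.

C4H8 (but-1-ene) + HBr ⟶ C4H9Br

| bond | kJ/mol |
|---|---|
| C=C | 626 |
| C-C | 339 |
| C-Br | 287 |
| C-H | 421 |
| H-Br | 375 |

Bonds broken (reactants):
  C-C: 2 × 339 = 678
  C-H: 8 × 421 = 3368
  C=C: 1 × 626 = 626
  H-Br: 1 × 375 = 375
  Σ(broken) = 5047 kJ
Bonds formed (products):
  C-Br: 1 × 287 = 287
  C-C: 3 × 339 = 1017
  C-H: 9 × 421 = 3789
  Σ(formed) = 5093 kJ
ΔH = Σ(broken) − Σ(formed) = 5047 − 5093 = −46 kJ

ΔH ≈ −46 kJ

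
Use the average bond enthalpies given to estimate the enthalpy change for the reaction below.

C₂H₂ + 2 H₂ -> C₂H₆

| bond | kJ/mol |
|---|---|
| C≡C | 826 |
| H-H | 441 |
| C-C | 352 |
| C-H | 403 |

ΔH ≈ −256 kJ

Bonds broken (reactants):
  C≡C: 1 × 826 = 826
  C-H: 2 × 403 = 806
  H-H: 2 × 441 = 882
  Σ(broken) = 2514 kJ
Bonds formed (products):
  C-C: 1 × 352 = 352
  C-H: 6 × 403 = 2418
  Σ(formed) = 2770 kJ
ΔH = Σ(broken) − Σ(formed) = 2514 − 2770 = −256 kJ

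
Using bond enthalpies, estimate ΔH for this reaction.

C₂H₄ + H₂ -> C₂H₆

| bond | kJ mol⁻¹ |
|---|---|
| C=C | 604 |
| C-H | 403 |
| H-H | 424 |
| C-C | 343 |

ΔH ≈ −121 kJ

Bonds broken (reactants):
  C-H: 4 × 403 = 1612
  C=C: 1 × 604 = 604
  H-H: 1 × 424 = 424
  Σ(broken) = 2640 kJ
Bonds formed (products):
  C-C: 1 × 343 = 343
  C-H: 6 × 403 = 2418
  Σ(formed) = 2761 kJ
ΔH = Σ(broken) − Σ(formed) = 2640 − 2761 = −121 kJ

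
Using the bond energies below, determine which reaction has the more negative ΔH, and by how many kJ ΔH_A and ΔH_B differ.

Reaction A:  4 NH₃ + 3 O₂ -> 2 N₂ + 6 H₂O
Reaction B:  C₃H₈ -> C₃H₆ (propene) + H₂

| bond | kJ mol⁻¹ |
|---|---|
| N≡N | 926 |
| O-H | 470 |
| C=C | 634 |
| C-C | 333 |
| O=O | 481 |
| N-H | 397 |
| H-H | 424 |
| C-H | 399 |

Reaction A, by 1358 kJ

Reaction A:
  Bonds broken (reactants):
    N-H: 12 × 397 = 4764
    O=O: 3 × 481 = 1443
    Σ(broken) = 6207 kJ
  Bonds formed (products):
    N≡N: 2 × 926 = 1852
    O-H: 12 × 470 = 5640
    Σ(formed) = 7492 kJ
  ΔH_A = 6207 − 7492 = −1285 kJ
Reaction B:
  Bonds broken (reactants):
    C-C: 2 × 333 = 666
    C-H: 8 × 399 = 3192
    Σ(broken) = 3858 kJ
  Bonds formed (products):
    C-C: 1 × 333 = 333
    C-H: 6 × 399 = 2394
    C=C: 1 × 634 = 634
    H-H: 1 × 424 = 424
    Σ(formed) = 3785 kJ
  ΔH_B = 3858 − 3785 = +73 kJ
ΔH_A − ΔH_B = −1358 kJ, so reaction A has the more negative ΔH; |ΔH_A − ΔH_B| = 1358 kJ.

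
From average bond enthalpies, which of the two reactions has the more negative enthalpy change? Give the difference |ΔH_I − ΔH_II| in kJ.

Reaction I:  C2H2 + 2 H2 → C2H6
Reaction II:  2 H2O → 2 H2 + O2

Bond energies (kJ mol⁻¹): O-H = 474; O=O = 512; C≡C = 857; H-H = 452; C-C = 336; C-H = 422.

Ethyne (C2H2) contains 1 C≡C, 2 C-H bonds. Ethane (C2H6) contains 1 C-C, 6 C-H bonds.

Reaction I:
  Bonds broken (reactants):
    C≡C: 1 × 857 = 857
    C-H: 2 × 422 = 844
    H-H: 2 × 452 = 904
    Σ(broken) = 2605 kJ
  Bonds formed (products):
    C-C: 1 × 336 = 336
    C-H: 6 × 422 = 2532
    Σ(formed) = 2868 kJ
  ΔH_I = 2605 − 2868 = −263 kJ
Reaction II:
  Bonds broken (reactants):
    O-H: 4 × 474 = 1896
    Σ(broken) = 1896 kJ
  Bonds formed (products):
    H-H: 2 × 452 = 904
    O=O: 1 × 512 = 512
    Σ(formed) = 1416 kJ
  ΔH_II = 1896 − 1416 = +480 kJ
ΔH_I − ΔH_II = −743 kJ, so reaction I has the more negative ΔH; |ΔH_I − ΔH_II| = 743 kJ.

Reaction I, by 743 kJ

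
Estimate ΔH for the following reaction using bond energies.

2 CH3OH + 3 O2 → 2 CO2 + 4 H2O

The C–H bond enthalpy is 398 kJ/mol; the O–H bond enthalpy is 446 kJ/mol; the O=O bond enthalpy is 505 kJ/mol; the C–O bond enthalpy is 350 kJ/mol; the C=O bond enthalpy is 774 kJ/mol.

ΔH ≈ −1169 kJ

Bonds broken (reactants):
  C–H: 6 × 398 = 2388
  C–O: 2 × 350 = 700
  O–H: 2 × 446 = 892
  O=O: 3 × 505 = 1515
  Σ(broken) = 5495 kJ
Bonds formed (products):
  C=O: 4 × 774 = 3096
  O–H: 8 × 446 = 3568
  Σ(formed) = 6664 kJ
ΔH = Σ(broken) − Σ(formed) = 5495 − 6664 = −1169 kJ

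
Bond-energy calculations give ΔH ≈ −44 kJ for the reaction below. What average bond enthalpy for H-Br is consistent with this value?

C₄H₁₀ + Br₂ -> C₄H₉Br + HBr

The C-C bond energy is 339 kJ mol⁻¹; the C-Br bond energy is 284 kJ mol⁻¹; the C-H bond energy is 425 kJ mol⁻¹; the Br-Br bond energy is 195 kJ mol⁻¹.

D(H-Br) ≈ 380 kJ/mol

Let D be the H-Br bond energy.
Σ(broken) = 1×195 + 3×339 + 10×425 = 5462
Σ(formed) = 1×284 + 3×339 + 9×425 + 1×D = 5126 + D
ΔH = Σ(broken) − Σ(formed) = (5462) − (5126 + D) = +336 − D
Setting this equal to −44 kJ gives D = 380 kJ/mol.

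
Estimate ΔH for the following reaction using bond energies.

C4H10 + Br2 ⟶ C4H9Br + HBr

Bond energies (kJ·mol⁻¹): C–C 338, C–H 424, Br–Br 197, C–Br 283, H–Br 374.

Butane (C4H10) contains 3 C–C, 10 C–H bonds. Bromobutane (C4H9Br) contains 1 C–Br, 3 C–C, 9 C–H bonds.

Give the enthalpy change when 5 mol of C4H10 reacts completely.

ΔH = −180 kJ

Bonds broken (reactants):
  Br–Br: 1 × 197 = 197
  C–C: 3 × 338 = 1014
  C–H: 10 × 424 = 4240
  Σ(broken) = 5451 kJ
Bonds formed (products):
  C–Br: 1 × 283 = 283
  C–C: 3 × 338 = 1014
  C–H: 9 × 424 = 3816
  H–Br: 1 × 374 = 374
  Σ(formed) = 5487 kJ
ΔH = Σ(broken) − Σ(formed) = 5451 − 5487 = −36 kJ
For 5× the reaction as written: 5 × (−36) = −180 kJ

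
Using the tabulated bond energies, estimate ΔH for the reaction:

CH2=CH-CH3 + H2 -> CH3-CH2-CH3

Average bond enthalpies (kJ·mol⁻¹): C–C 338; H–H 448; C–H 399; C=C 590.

Bonds broken (reactants):
  C–C: 1 × 338 = 338
  C–H: 6 × 399 = 2394
  C=C: 1 × 590 = 590
  H–H: 1 × 448 = 448
  Σ(broken) = 3770 kJ
Bonds formed (products):
  C–C: 2 × 338 = 676
  C–H: 8 × 399 = 3192
  Σ(formed) = 3868 kJ
ΔH = Σ(broken) − Σ(formed) = 3770 − 3868 = −98 kJ

ΔH ≈ −98 kJ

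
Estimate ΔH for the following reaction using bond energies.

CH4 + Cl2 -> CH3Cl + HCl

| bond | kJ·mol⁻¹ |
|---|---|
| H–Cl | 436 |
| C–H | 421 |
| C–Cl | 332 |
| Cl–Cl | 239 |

ΔH ≈ −108 kJ

Bonds broken (reactants):
  C–H: 4 × 421 = 1684
  Cl–Cl: 1 × 239 = 239
  Σ(broken) = 1923 kJ
Bonds formed (products):
  C–Cl: 1 × 332 = 332
  C–H: 3 × 421 = 1263
  H–Cl: 1 × 436 = 436
  Σ(formed) = 2031 kJ
ΔH = Σ(broken) − Σ(formed) = 1923 − 2031 = −108 kJ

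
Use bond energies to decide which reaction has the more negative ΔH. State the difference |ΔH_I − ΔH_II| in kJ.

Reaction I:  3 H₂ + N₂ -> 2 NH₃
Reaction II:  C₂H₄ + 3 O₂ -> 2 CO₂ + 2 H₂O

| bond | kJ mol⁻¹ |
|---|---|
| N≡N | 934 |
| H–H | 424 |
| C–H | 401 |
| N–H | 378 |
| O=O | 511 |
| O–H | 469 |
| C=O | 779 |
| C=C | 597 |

Reaction II, by 1196 kJ

Reaction I:
  Bonds broken (reactants):
    H–H: 3 × 424 = 1272
    N≡N: 1 × 934 = 934
    Σ(broken) = 2206 kJ
  Bonds formed (products):
    N–H: 6 × 378 = 2268
    Σ(formed) = 2268 kJ
  ΔH_I = 2206 − 2268 = −62 kJ
Reaction II:
  Bonds broken (reactants):
    C–H: 4 × 401 = 1604
    C=C: 1 × 597 = 597
    O=O: 3 × 511 = 1533
    Σ(broken) = 3734 kJ
  Bonds formed (products):
    C=O: 4 × 779 = 3116
    O–H: 4 × 469 = 1876
    Σ(formed) = 4992 kJ
  ΔH_II = 3734 − 4992 = −1258 kJ
ΔH_I − ΔH_II = +1196 kJ, so reaction II has the more negative ΔH; |ΔH_I − ΔH_II| = 1196 kJ.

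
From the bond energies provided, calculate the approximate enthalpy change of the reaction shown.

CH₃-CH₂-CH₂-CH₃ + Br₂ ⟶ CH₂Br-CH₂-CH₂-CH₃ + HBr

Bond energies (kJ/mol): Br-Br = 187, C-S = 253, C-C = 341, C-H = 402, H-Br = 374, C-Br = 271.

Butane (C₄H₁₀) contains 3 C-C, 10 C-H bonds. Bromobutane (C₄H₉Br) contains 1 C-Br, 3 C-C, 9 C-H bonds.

ΔH ≈ −56 kJ

Bonds broken (reactants):
  Br-Br: 1 × 187 = 187
  C-C: 3 × 341 = 1023
  C-H: 10 × 402 = 4020
  Σ(broken) = 5230 kJ
Bonds formed (products):
  C-Br: 1 × 271 = 271
  C-C: 3 × 341 = 1023
  C-H: 9 × 402 = 3618
  H-Br: 1 × 374 = 374
  Σ(formed) = 5286 kJ
ΔH = Σ(broken) − Σ(formed) = 5230 − 5286 = −56 kJ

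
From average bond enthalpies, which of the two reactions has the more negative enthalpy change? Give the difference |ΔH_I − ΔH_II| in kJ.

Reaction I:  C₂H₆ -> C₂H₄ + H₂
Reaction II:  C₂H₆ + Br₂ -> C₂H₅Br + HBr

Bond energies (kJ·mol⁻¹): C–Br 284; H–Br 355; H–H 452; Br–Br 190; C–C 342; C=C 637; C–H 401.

Reaction II, by 103 kJ

Reaction I:
  Bonds broken (reactants):
    C–C: 1 × 342 = 342
    C–H: 6 × 401 = 2406
    Σ(broken) = 2748 kJ
  Bonds formed (products):
    C–H: 4 × 401 = 1604
    C=C: 1 × 637 = 637
    H–H: 1 × 452 = 452
    Σ(formed) = 2693 kJ
  ΔH_I = 2748 − 2693 = +55 kJ
Reaction II:
  Bonds broken (reactants):
    Br–Br: 1 × 190 = 190
    C–C: 1 × 342 = 342
    C–H: 6 × 401 = 2406
    Σ(broken) = 2938 kJ
  Bonds formed (products):
    C–Br: 1 × 284 = 284
    C–C: 1 × 342 = 342
    C–H: 5 × 401 = 2005
    H–Br: 1 × 355 = 355
    Σ(formed) = 2986 kJ
  ΔH_II = 2938 − 2986 = −48 kJ
ΔH_I − ΔH_II = +103 kJ, so reaction II has the more negative ΔH; |ΔH_I − ΔH_II| = 103 kJ.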